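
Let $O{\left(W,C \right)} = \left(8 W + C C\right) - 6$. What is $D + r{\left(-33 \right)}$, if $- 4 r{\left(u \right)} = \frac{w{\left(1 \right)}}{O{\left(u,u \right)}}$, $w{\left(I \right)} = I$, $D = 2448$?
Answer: $\frac{8019647}{3276} \approx 2448.0$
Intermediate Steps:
$O{\left(W,C \right)} = -6 + C^{2} + 8 W$ ($O{\left(W,C \right)} = \left(8 W + C^{2}\right) - 6 = \left(C^{2} + 8 W\right) - 6 = -6 + C^{2} + 8 W$)
$r{\left(u \right)} = - \frac{1}{4 \left(-6 + u^{2} + 8 u\right)}$ ($r{\left(u \right)} = - \frac{1 \frac{1}{-6 + u^{2} + 8 u}}{4} = - \frac{1}{4 \left(-6 + u^{2} + 8 u\right)}$)
$D + r{\left(-33 \right)} = 2448 - \frac{1}{-24 + 4 \left(-33\right)^{2} + 32 \left(-33\right)} = 2448 - \frac{1}{-24 + 4 \cdot 1089 - 1056} = 2448 - \frac{1}{-24 + 4356 - 1056} = 2448 - \frac{1}{3276} = \frac{8019647}{3276}$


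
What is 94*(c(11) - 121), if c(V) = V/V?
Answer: -11280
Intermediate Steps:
c(V) = 1
94*(c(11) - 121) = 94*(1 - 121) = 94*(-120) = -11280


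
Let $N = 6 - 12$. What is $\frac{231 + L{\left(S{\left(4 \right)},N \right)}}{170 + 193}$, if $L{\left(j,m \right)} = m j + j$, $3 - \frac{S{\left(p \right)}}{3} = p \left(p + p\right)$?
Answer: $\frac{222}{121} \approx 1.8347$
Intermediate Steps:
$N = -6$ ($N = 6 - 12 = -6$)
$S{\left(p \right)} = 9 - 6 p^{2}$ ($S{\left(p \right)} = 9 - 3 p \left(p + p\right) = 9 - 3 p 2 p = 9 - 3 \cdot 2 p^{2} = 9 - 6 p^{2}$)
$L{\left(j,m \right)} = j + j m$ ($L{\left(j,m \right)} = j m + j = j + j m$)
$\frac{231 + L{\left(S{\left(4 \right)},N \right)}}{170 + 193} = \frac{231 + \left(9 - 6 \cdot 4^{2}\right) \left(1 - 6\right)}{170 + 193} = \frac{231 + \left(9 - 96\right) \left(-5\right)}{363} = \left(231 + \left(9 - 96\right) \left(-5\right)\right) \frac{1}{363} = \left(231 - -435\right) \frac{1}{363} = \left(231 + 435\right) \frac{1}{363} = 666 \cdot \frac{1}{363} = \frac{222}{121}$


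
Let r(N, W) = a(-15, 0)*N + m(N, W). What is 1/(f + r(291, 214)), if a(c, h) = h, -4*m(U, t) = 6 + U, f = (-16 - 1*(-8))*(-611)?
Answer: 4/19255 ≈ 0.00020774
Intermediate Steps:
f = 4888 (f = (-16 + 8)*(-611) = -8*(-611) = 4888)
m(U, t) = -3/2 - U/4 (m(U, t) = -(6 + U)/4 = -3/2 - U/4)
r(N, W) = -3/2 - N/4 (r(N, W) = 0*N + (-3/2 - N/4) = 0 + (-3/2 - N/4) = -3/2 - N/4)
1/(f + r(291, 214)) = 1/(4888 + (-3/2 - 1/4*291)) = 1/(4888 + (-3/2 - 291/4)) = 1/(4888 - 297/4) = 1/(19255/4) = 4/19255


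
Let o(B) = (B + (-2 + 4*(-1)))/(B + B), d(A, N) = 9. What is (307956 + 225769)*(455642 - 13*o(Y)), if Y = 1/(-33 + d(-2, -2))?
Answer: 485368981275/2 ≈ 2.4268e+11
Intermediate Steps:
Y = -1/24 (Y = 1/(-33 + 9) = 1/(-24) = -1/24 ≈ -0.041667)
o(B) = (-6 + B)/(2*B) (o(B) = (B + (-2 - 4))/((2*B)) = (B - 6)*(1/(2*B)) = (-6 + B)*(1/(2*B)) = (-6 + B)/(2*B))
(307956 + 225769)*(455642 - 13*o(Y)) = (307956 + 225769)*(455642 - 13*(-6 - 1/24)/(2*(-1/24))) = 533725*(455642 - 13*(-24)*(-145)/(2*24)) = 533725*(455642 - 13*145/2) = 533725*(455642 - 1885/2) = 533725*(909399/2) = 485368981275/2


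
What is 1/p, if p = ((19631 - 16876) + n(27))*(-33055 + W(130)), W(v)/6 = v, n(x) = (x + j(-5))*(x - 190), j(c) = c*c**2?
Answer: -1/604478475 ≈ -1.6543e-9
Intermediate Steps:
j(c) = c**3
n(x) = (-190 + x)*(-125 + x) (n(x) = (x + (-5)**3)*(x - 190) = (x - 125)*(-190 + x) = (-125 + x)*(-190 + x) = (-190 + x)*(-125 + x))
W(v) = 6*v
p = -604478475 (p = ((19631 - 16876) + (23750 + 27**2 - 315*27))*(-33055 + 6*130) = (2755 + (23750 + 729 - 8505))*(-33055 + 780) = (2755 + 15974)*(-32275) = 18729*(-32275) = -604478475)
1/p = 1/(-604478475) = -1/604478475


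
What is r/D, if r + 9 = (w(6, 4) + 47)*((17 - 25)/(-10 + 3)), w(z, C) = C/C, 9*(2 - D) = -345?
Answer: 963/847 ≈ 1.1370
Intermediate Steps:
D = 121/3 (D = 2 - 1/9*(-345) = 2 + 115/3 = 121/3 ≈ 40.333)
w(z, C) = 1
r = 321/7 (r = -9 + (1 + 47)*((17 - 25)/(-10 + 3)) = -9 + 48*(-8/(-7)) = -9 + 48*(-8*(-1/7)) = -9 + 48*(8/7) = -9 + 384/7 = 321/7 ≈ 45.857)
r/D = 321/(7*(121/3)) = (321/7)*(3/121) = 963/847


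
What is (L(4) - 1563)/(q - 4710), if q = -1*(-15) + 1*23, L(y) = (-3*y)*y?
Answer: 1611/4672 ≈ 0.34482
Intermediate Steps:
L(y) = -3*y²
q = 38 (q = 15 + 23 = 38)
(L(4) - 1563)/(q - 4710) = (-3*4² - 1563)/(38 - 4710) = (-3*16 - 1563)/(-4672) = (-48 - 1563)*(-1/4672) = -1611*(-1/4672) = 1611/4672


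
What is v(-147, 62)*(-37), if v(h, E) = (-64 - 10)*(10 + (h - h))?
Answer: 27380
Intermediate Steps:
v(h, E) = -740 (v(h, E) = -74*(10 + 0) = -74*10 = -740)
v(-147, 62)*(-37) = -740*(-37) = 27380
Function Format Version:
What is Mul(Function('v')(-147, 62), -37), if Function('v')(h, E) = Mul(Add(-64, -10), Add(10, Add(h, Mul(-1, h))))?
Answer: 27380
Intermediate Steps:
Function('v')(h, E) = -740 (Function('v')(h, E) = Mul(-74, Add(10, 0)) = Mul(-74, 10) = -740)
Mul(Function('v')(-147, 62), -37) = Mul(-740, -37) = 27380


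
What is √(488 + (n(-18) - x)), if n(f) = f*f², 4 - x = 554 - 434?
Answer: 2*I*√1307 ≈ 72.305*I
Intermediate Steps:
x = -116 (x = 4 - (554 - 434) = 4 - 1*120 = 4 - 120 = -116)
n(f) = f³
√(488 + (n(-18) - x)) = √(488 + ((-18)³ - 1*(-116))) = √(488 + (-5832 + 116)) = √(488 - 5716) = √(-5228) = 2*I*√1307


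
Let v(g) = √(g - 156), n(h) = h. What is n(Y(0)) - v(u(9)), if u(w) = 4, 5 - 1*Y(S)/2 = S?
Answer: 10 - 2*I*√38 ≈ 10.0 - 12.329*I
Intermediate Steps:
Y(S) = 10 - 2*S
v(g) = √(-156 + g)
n(Y(0)) - v(u(9)) = (10 - 2*0) - √(-156 + 4) = (10 + 0) - √(-152) = 10 - 2*I*√38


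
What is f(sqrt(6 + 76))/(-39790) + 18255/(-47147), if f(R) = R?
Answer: -18255/47147 - sqrt(82)/39790 ≈ -0.38742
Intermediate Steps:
f(sqrt(6 + 76))/(-39790) + 18255/(-47147) = sqrt(6 + 76)/(-39790) + 18255/(-47147) = sqrt(82)*(-1/39790) + 18255*(-1/47147) = -sqrt(82)/39790 - 18255/47147 = -18255/47147 - sqrt(82)/39790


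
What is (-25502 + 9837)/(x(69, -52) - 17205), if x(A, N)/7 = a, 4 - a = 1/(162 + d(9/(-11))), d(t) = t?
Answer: 27774045/30454898 ≈ 0.91197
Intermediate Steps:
a = 7081/1773 (a = 4 - 1/(162 + 9/(-11)) = 4 - 1/(162 + 9*(-1/11)) = 4 - 1/(162 - 9/11) = 4 - 1/1773/11 = 4 - 1*11/1773 = 4 - 11/1773 = 7081/1773 ≈ 3.9938)
x(A, N) = 49567/1773 (x(A, N) = 7*(7081/1773) = 49567/1773)
(-25502 + 9837)/(x(69, -52) - 17205) = (-25502 + 9837)/(49567/1773 - 17205) = -15665/(-30454898/1773) = -15665*(-1773/30454898) = 27774045/30454898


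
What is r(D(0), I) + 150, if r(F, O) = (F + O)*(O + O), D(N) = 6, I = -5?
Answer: 140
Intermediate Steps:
r(F, O) = 2*O*(F + O) (r(F, O) = (F + O)*(2*O) = 2*O*(F + O))
r(D(0), I) + 150 = 2*(-5)*(6 - 5) + 150 = 2*(-5)*1 + 150 = -10 + 150 = 140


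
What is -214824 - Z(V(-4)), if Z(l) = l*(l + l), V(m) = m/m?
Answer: -214826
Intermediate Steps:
V(m) = 1
Z(l) = 2*l² (Z(l) = l*(2*l) = 2*l²)
-214824 - Z(V(-4)) = -214824 - 2*1² = -214824 - 2 = -214826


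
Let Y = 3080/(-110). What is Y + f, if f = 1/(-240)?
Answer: -6721/240 ≈ -28.004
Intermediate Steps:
f = -1/240 ≈ -0.0041667
Y = -28 (Y = 3080*(-1/110) = -28)
Y + f = -28 - 1/240 = -6721/240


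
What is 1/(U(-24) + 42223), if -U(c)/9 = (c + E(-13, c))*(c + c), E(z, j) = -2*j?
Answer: 1/52591 ≈ 1.9015e-5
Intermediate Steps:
U(c) = 18*c² (U(c) = -9*(c - 2*c)*(c + c) = -9*(-c)*2*c = -(-18)*c² = 18*c²)
1/(U(-24) + 42223) = 1/(18*(-24)² + 42223) = 1/(18*576 + 42223) = 1/(10368 + 42223) = 1/52591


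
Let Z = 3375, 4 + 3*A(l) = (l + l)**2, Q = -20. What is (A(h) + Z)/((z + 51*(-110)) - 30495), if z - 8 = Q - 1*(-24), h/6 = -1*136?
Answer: -2673545/108279 ≈ -24.691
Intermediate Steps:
h = -816 (h = 6*(-1*136) = 6*(-136) = -816)
A(l) = -4/3 + 4*l**2/3 (A(l) = -4/3 + (l + l)**2/3 = -4/3 + (2*l)**2/3 = -4/3 + (4*l**2)/3 = -4/3 + 4*l**2/3)
z = 12 (z = 8 + (-20 - 1*(-24)) = 8 + (-20 + 24) = 8 + 4 = 12)
(A(h) + Z)/((z + 51*(-110)) - 30495) = ((-4/3 + (4/3)*(-816)**2) + 3375)/((12 + 51*(-110)) - 30495) = ((-4/3 + (4/3)*665856) + 3375)/((12 - 5610) - 30495) = ((-4/3 + 887808) + 3375)/(-5598 - 30495) = (2663420/3 + 3375)/(-36093) = (2673545/3)*(-1/36093) = -2673545/108279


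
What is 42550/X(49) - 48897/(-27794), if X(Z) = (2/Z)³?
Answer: 34783947552869/55588 ≈ 6.2575e+8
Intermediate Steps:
X(Z) = 8/Z³
42550/X(49) - 48897/(-27794) = 42550/((8/49³)) - 48897/(-27794) = 42550/((8*(1/117649))) - 48897*(-1/27794) = 42550/(8/117649) + 48897/27794 = 42550*(117649/8) + 48897/27794 = 2502982475/4 + 48897/27794 = 34783947552869/55588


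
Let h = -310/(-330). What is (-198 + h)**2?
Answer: 42289009/1089 ≈ 38833.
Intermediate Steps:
h = 31/33 (h = -310*(-1/330) = 31/33 ≈ 0.93939)
(-198 + h)**2 = (-198 + 31/33)**2 = (-6503/33)**2 = 42289009/1089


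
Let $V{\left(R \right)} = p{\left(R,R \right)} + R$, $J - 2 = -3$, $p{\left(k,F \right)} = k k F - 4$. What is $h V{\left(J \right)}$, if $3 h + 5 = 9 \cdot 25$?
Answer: $-440$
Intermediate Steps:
$p{\left(k,F \right)} = -4 + F k^{2}$ ($p{\left(k,F \right)} = k^{2} F - 4 = F k^{2} - 4 = -4 + F k^{2}$)
$J = -1$ ($J = 2 - 3 = -1$)
$V{\left(R \right)} = -4 + R + R^{3}$ ($V{\left(R \right)} = \left(-4 + R R^{2}\right) + R = \left(-4 + R^{3}\right) + R = -4 + R + R^{3}$)
$h = \frac{220}{3}$ ($h = - \frac{5}{3} + \frac{9 \cdot 25}{3} = - \frac{5}{3} + \frac{1}{3} \cdot 225 = - \frac{5}{3} + 75 = \frac{220}{3} \approx 73.333$)
$h V{\left(J \right)} = \frac{220 \left(-4 - 1 + \left(-1\right)^{3}\right)}{3} = \frac{220 \left(-4 - 1 - 1\right)}{3} = \frac{220}{3} \left(-6\right) = -440$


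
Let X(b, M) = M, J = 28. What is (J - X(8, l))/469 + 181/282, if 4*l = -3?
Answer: 185993/264516 ≈ 0.70315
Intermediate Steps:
l = -¾ (l = (¼)*(-3) = -¾ ≈ -0.75000)
(J - X(8, l))/469 + 181/282 = (28 - 1*(-¾))/469 + 181/282 = (28 + ¾)*(1/469) + 181*(1/282) = (115/4)*(1/469) + 181/282 = 115/1876 + 181/282 = 185993/264516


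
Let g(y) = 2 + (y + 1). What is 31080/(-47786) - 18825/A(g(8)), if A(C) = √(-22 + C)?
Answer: -15540/23893 + 18825*I*√11/11 ≈ -0.6504 + 5676.0*I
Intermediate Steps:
g(y) = 3 + y (g(y) = 2 + (1 + y) = 3 + y)
31080/(-47786) - 18825/A(g(8)) = 31080/(-47786) - 18825/√(-22 + (3 + 8)) = 31080*(-1/47786) - 18825/√(-22 + 11) = -15540/23893 - 18825*(-I*√11/11) = -15540/23893 - (-18825)*I*√11/11 = -15540/23893 + 18825*I*√11/11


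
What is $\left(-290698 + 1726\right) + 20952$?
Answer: $-268020$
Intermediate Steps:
$\left(-290698 + 1726\right) + 20952 = -288972 + 20952 = -268020$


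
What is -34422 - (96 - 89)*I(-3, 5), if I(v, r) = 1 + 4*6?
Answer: -34597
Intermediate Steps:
I(v, r) = 25 (I(v, r) = 1 + 24 = 25)
-34422 - (96 - 89)*I(-3, 5) = -34422 - (96 - 89)*25 = -34422 - 7*25 = -34422 - 1*175 = -34422 - 175 = -34597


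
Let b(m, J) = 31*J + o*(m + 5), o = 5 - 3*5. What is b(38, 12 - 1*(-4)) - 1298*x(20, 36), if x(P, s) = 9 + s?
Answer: -58344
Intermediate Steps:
o = -10 (o = 5 - 15 = -10)
b(m, J) = -50 - 10*m + 31*J (b(m, J) = 31*J - 10*(m + 5) = 31*J - 10*(5 + m) = 31*J + (-50 - 10*m) = -50 - 10*m + 31*J)
b(38, 12 - 1*(-4)) - 1298*x(20, 36) = (-50 - 10*38 + 31*(12 - 1*(-4))) - 1298*(9 + 36) = (-50 - 380 + 31*(12 + 4)) - 1298*45 = (-50 - 380 + 31*16) - 58410 = (-50 - 380 + 496) - 58410 = 66 - 58410 = -58344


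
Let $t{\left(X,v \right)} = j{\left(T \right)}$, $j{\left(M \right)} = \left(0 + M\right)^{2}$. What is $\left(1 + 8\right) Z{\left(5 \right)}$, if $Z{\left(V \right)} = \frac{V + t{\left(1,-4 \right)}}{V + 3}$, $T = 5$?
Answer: $\frac{135}{4} \approx 33.75$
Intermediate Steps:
$j{\left(M \right)} = M^{2}$
$t{\left(X,v \right)} = 25$ ($t{\left(X,v \right)} = 5^{2} = 25$)
$Z{\left(V \right)} = \frac{25 + V}{3 + V}$ ($Z{\left(V \right)} = \frac{V + 25}{V + 3} = \frac{25 + V}{3 + V}$)
$\left(1 + 8\right) Z{\left(5 \right)} = \left(1 + 8\right) \frac{25 + 5}{3 + 5} = 9 \cdot \frac{1}{8} \cdot 30 = 9 \cdot \frac{15}{4} = \frac{135}{4}$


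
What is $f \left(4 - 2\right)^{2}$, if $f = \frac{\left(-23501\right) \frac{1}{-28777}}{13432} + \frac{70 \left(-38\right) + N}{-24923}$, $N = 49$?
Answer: $\frac{1009822501127}{2408388396218} \approx 0.41929$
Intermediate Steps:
$f = \frac{1009822501127}{9633553584872}$ ($f = \frac{\left(-23501\right) \frac{1}{-28777}}{13432} + \frac{70 \left(-38\right) + 49}{-24923} = \left(-23501\right) \left(- \frac{1}{28777}\right) \frac{1}{13432} + \left(-2660 + 49\right) \left(- \frac{1}{24923}\right) = \frac{23501}{28777} \cdot \frac{1}{13432} - - \frac{2611}{24923} = \frac{23501}{386532664} + \frac{2611}{24923} = \frac{1009822501127}{9633553584872} \approx 0.10482$)
$f \left(4 - 2\right)^{2} = \frac{1009822501127 \left(4 - 2\right)^{2}}{9633553584872} = \frac{1009822501127 \cdot 2^{2}}{9633553584872} = \frac{1009822501127}{9633553584872} \cdot 4 = \frac{1009822501127}{2408388396218}$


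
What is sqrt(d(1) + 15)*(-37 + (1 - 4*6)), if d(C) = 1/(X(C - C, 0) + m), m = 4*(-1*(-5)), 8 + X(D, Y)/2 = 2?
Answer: -165*sqrt(2) ≈ -233.35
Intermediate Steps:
X(D, Y) = -12 (X(D, Y) = -16 + 2*2 = -16 + 4 = -12)
m = 20 (m = 4*5 = 20)
d(C) = 1/8 (d(C) = 1/(-12 + 20) = 1/8)
sqrt(d(1) + 15)*(-37 + (1 - 4*6)) = sqrt(1/8 + 15)*(-37 + (1 - 4*6)) = sqrt(121/8)*(-37 + (1 - 24)) = (11*sqrt(2)/4)*(-37 - 23) = (11*sqrt(2)/4)*(-60) = -165*sqrt(2)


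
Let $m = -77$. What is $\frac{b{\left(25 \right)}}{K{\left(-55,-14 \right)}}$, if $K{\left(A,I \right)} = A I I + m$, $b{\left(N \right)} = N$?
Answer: $- \frac{25}{10857} \approx -0.0023027$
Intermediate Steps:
$K{\left(A,I \right)} = -77 + A I^{2}$ ($K{\left(A,I \right)} = A I I - 77 = A I^{2} - 77 = -77 + A I^{2}$)
$\frac{b{\left(25 \right)}}{K{\left(-55,-14 \right)}} = \frac{25}{-77 - 55 \left(-14\right)^{2}} = \frac{25}{-77 - 10780} = \frac{25}{-10857} = 25 \left(- \frac{1}{10857}\right) = - \frac{25}{10857}$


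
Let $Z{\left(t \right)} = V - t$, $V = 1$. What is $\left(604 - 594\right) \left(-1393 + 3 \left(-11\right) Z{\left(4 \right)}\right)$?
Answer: $-12940$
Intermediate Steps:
$Z{\left(t \right)} = 1 - t$
$\left(604 - 594\right) \left(-1393 + 3 \left(-11\right) Z{\left(4 \right)}\right) = \left(604 - 594\right) \left(-1393 + 3 \left(-11\right) \left(1 - 4\right)\right) = 10 \left(-1393 - 33 \left(1 - 4\right)\right) = 10 \left(-1393 - -99\right) = 10 \left(-1393 + 99\right) = 10 \left(-1294\right) = -12940$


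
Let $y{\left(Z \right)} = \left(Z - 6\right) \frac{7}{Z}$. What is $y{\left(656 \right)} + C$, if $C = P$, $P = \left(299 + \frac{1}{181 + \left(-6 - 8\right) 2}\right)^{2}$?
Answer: $\frac{686517732787}{7678152} \approx 89412.0$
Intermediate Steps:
$P = \frac{2092879504}{23409}$ ($P = \left(299 + \frac{1}{181 - 28}\right)^{2} = \left(299 + \frac{1}{153}\right)^{2} = \left(\frac{45748}{153}\right)^{2} = \frac{2092879504}{23409} \approx 89405.0$)
$C = \frac{2092879504}{23409} \approx 89405.0$
$y{\left(Z \right)} = \frac{7 \left(-6 + Z\right)}{Z}$ ($y{\left(Z \right)} = \left(-6 + Z\right) \frac{7}{Z} = \frac{7 \left(-6 + Z\right)}{Z}$)
$y{\left(656 \right)} + C = \left(7 - \frac{42}{656}\right) + \frac{2092879504}{23409} = \left(7 - \frac{21}{328}\right) + \frac{2092879504}{23409} = \frac{2275}{328} + \frac{2092879504}{23409} = \frac{686517732787}{7678152}$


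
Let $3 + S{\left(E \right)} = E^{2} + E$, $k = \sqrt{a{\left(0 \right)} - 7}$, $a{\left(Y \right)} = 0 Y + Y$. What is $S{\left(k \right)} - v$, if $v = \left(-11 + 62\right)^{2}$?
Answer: $-2611 + i \sqrt{7} \approx -2611.0 + 2.6458 i$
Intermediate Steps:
$a{\left(Y \right)} = Y$ ($a{\left(Y \right)} = 0 + Y = Y$)
$k = i \sqrt{7}$ ($k = \sqrt{0 - 7} = \sqrt{-7} = i \sqrt{7} \approx 2.6458 i$)
$v = 2601$ ($v = 51^{2} = 2601$)
$S{\left(E \right)} = -3 + E + E^{2}$ ($S{\left(E \right)} = -3 + \left(E^{2} + E\right) = -3 + \left(E + E^{2}\right) = -3 + E + E^{2}$)
$S{\left(k \right)} - v = \left(-3 + i \sqrt{7} + \left(i \sqrt{7}\right)^{2}\right) - 2601 = \left(-3 + i \sqrt{7} - 7\right) - 2601 = \left(-10 + i \sqrt{7}\right) - 2601 = -2611 + i \sqrt{7}$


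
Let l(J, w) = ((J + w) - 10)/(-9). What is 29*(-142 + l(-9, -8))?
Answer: -4031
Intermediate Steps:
l(J, w) = 10/9 - J/9 - w/9 (l(J, w) = (-10 + J + w)*(-⅑) = 10/9 - J/9 - w/9)
29*(-142 + l(-9, -8)) = 29*(-142 + (10/9 - ⅑*(-9) - ⅑*(-8))) = 29*(-142 + (10/9 + 1 + 8/9)) = 29*(-142 + 3) = 29*(-139) = -4031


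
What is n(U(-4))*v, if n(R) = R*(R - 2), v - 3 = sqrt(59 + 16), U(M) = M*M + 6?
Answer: 1320 + 2200*sqrt(3) ≈ 5130.5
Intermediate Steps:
U(M) = 6 + M**2 (U(M) = M**2 + 6 = 6 + M**2)
v = 3 + 5*sqrt(3) (v = 3 + sqrt(59 + 16) = 3 + sqrt(75) = 3 + 5*sqrt(3) ≈ 11.660)
n(R) = R*(-2 + R)
n(U(-4))*v = ((6 + (-4)**2)*(-2 + (6 + (-4)**2)))*(3 + 5*sqrt(3)) = ((6 + 16)*(-2 + (6 + 16)))*(3 + 5*sqrt(3)) = (22*(-2 + 22))*(3 + 5*sqrt(3)) = (22*20)*(3 + 5*sqrt(3)) = 440*(3 + 5*sqrt(3)) = 1320 + 2200*sqrt(3)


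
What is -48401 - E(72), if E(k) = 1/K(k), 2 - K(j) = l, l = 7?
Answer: -242004/5 ≈ -48401.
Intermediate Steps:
K(j) = -5 (K(j) = 2 - 1*7 = 2 - 7 = -5)
E(k) = -⅕ (E(k) = 1/(-5) = -⅕)
-48401 - E(72) = -48401 - 1*(-⅕) = -48401 + ⅕ = -242004/5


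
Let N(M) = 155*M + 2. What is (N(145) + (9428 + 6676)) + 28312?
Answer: 66893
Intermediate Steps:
N(M) = 2 + 155*M
(N(145) + (9428 + 6676)) + 28312 = ((2 + 155*145) + (9428 + 6676)) + 28312 = ((2 + 22475) + 16104) + 28312 = (22477 + 16104) + 28312 = 38581 + 28312 = 66893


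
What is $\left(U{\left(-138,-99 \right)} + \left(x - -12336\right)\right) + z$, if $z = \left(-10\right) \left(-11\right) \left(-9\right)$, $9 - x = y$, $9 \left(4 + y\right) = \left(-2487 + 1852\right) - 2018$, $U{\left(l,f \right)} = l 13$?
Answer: $\frac{88738}{9} \approx 9859.8$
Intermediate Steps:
$U{\left(l,f \right)} = 13 l$
$y = - \frac{2689}{9}$ ($y = -4 + \frac{\left(-2487 + 1852\right) - 2018}{9} = -4 + \frac{-635 - 2018}{9} = -4 + \frac{1}{9} \left(-2653\right) = -4 - \frac{2653}{9} = - \frac{2689}{9} \approx -298.78$)
$x = \frac{2770}{9}$ ($x = 9 - - \frac{2689}{9} = 9 + \frac{2689}{9} = \frac{2770}{9} \approx 307.78$)
$z = -990$ ($z = 110 \left(-9\right) = -990$)
$\left(U{\left(-138,-99 \right)} + \left(x - -12336\right)\right) + z = \left(13 \left(-138\right) + \left(\frac{2770}{9} - -12336\right)\right) - 990 = \left(-1794 + \left(\frac{2770}{9} + 12336\right)\right) - 990 = \left(-1794 + \frac{113794}{9}\right) - 990 = \frac{97648}{9} - 990 = \frac{88738}{9}$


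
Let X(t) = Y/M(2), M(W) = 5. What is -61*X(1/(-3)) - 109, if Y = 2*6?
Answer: -1277/5 ≈ -255.40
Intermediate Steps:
Y = 12
X(t) = 12/5
-61*X(1/(-3)) - 109 = -61*12/5 - 109 = -732/5 - 109 = -1277/5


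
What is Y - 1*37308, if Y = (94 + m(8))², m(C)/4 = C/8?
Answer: -27704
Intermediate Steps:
m(C) = C/2 (m(C) = 4*(C/8) = C/2)
Y = 9604 (Y = (94 + (½)*8)² = (94 + 4)² = 98² = 9604)
Y - 1*37308 = 9604 - 1*37308 = 9604 - 37308 = -27704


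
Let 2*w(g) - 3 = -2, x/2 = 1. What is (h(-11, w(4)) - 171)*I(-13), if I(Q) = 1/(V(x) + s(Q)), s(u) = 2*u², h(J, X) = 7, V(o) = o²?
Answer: -82/171 ≈ -0.47953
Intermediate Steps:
x = 2 (x = 2*1 = 2)
w(g) = ½ (w(g) = 3/2 + (½)*(-2) = 3/2 - 1 = ½)
I(Q) = 1/(4 + 2*Q²) (I(Q) = 1/(2² + 2*Q²) = 1/(4 + 2*Q²))
(h(-11, w(4)) - 171)*I(-13) = (7 - 171)*(1/(2*(2 + (-13)²))) = -82/(2 + 169) = -82/171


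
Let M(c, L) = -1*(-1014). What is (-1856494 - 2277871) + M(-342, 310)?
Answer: -4133351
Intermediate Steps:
M(c, L) = 1014
(-1856494 - 2277871) + M(-342, 310) = (-1856494 - 2277871) + 1014 = -4134365 + 1014 = -4133351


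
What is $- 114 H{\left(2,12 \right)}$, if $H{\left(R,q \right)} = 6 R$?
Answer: $-1368$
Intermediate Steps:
$- 114 H{\left(2,12 \right)} = - 114 \cdot 6 \cdot 2 = \left(-114\right) 12 = -1368$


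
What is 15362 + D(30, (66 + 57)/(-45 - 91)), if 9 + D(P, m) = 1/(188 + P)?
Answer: 3346955/218 ≈ 15353.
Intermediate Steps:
D(P, m) = -9 + 1/(188 + P)
15362 + D(30, (66 + 57)/(-45 - 91)) = 15362 + (-1691 - 9*30)/(188 + 30) = 15362 + (-1691 - 270)/218 = 15362 + (1/218)*(-1961) = 15362 - 1961/218 = 3346955/218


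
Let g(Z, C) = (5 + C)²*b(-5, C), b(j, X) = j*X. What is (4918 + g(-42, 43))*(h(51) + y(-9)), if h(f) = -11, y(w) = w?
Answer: 9808840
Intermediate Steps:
b(j, X) = X*j
g(Z, C) = -5*C*(5 + C)² (g(Z, C) = (5 + C)²*(C*(-5)) = (5 + C)²*(-5*C) = -5*C*(5 + C)²)
(4918 + g(-42, 43))*(h(51) + y(-9)) = (4918 - 5*43*(5 + 43)²)*(-11 - 9) = (4918 - 5*43*48²)*(-20) = (4918 - 5*43*2304)*(-20) = (4918 - 495360)*(-20) = -490442*(-20) = 9808840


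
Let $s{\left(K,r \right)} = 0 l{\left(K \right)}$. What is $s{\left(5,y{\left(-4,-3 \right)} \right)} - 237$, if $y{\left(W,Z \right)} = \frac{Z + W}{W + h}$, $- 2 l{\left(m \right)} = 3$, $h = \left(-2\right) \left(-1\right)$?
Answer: $-237$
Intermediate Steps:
$h = 2$
$l{\left(m \right)} = - \frac{3}{2}$ ($l{\left(m \right)} = \left(- \frac{1}{2}\right) 3 = - \frac{3}{2}$)
$y{\left(W,Z \right)} = \frac{W + Z}{2 + W}$ ($y{\left(W,Z \right)} = \frac{Z + W}{W + 2} = \frac{W + Z}{2 + W}$)
$s{\left(K,r \right)} = 0$ ($s{\left(K,r \right)} = 0 \left(- \frac{3}{2}\right) = 0$)
$s{\left(5,y{\left(-4,-3 \right)} \right)} - 237 = 0 - 237 = -237$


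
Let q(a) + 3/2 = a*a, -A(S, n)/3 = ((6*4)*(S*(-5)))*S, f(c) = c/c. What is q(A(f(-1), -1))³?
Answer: 17413654033238373/8 ≈ 2.1767e+15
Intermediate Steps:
f(c) = 1
A(S, n) = 360*S² (A(S, n) = -3*(6*4)*(S*(-5))*S = -3*24*(-5*S)*S = -3*(-120*S)*S = -(-360)*S² = 360*S²)
q(a) = -3/2 + a² (q(a) = -3/2 + a*a = -3/2 + a²)
q(A(f(-1), -1))³ = (-3/2 + (360*1²)²)³ = (-3/2 + (360*1)²)³ = (-3/2 + 360²)³ = (-3/2 + 129600)³ = (259197/2)³ = 17413654033238373/8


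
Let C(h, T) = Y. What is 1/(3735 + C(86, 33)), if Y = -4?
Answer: 1/3731 ≈ 0.00026802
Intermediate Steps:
C(h, T) = -4
1/(3735 + C(86, 33)) = 1/(3735 - 4) = 1/3731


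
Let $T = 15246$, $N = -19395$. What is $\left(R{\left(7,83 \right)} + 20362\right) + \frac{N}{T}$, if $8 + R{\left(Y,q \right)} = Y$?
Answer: $\frac{34489379}{1694} \approx 20360.0$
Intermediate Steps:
$R{\left(Y,q \right)} = -8 + Y$
$\left(R{\left(7,83 \right)} + 20362\right) + \frac{N}{T} = \left(\left(-8 + 7\right) + 20362\right) - \frac{19395}{15246} = \left(-1 + 20362\right) - \frac{2155}{1694} = 20361 - \frac{2155}{1694} = \frac{34489379}{1694}$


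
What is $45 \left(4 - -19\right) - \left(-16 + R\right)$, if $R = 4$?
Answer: $1047$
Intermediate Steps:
$45 \left(4 - -19\right) - \left(-16 + R\right) = 45 \left(4 - -19\right) + \left(6 - \left(-10 + 4\right)\right) = 45 \left(4 + 19\right) + \left(6 - -6\right) = 45 \cdot 23 + \left(6 + 6\right) = 1035 + 12 = 1047$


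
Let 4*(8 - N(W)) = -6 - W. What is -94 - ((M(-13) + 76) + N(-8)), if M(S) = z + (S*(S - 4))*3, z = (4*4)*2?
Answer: -1745/2 ≈ -872.50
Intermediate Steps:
N(W) = 19/2 + W/4 (N(W) = 8 - (-6 - W)/4 = 8 + (3/2 + W/4) = 19/2 + W/4)
z = 32 (z = 16*2 = 32)
M(S) = 32 + 3*S*(-4 + S) (M(S) = 32 + (S*(S - 4))*3 = 32 + (S*(-4 + S))*3 = 32 + 3*S*(-4 + S))
-94 - ((M(-13) + 76) + N(-8)) = -94 - (((32 - 12*(-13) + 3*(-13)**2) + 76) + (19/2 + (1/4)*(-8))) = -94 - (((32 + 156 + 3*169) + 76) + (19/2 - 2)) = -94 - (((32 + 156 + 507) + 76) + 15/2) = -94 - ((695 + 76) + 15/2) = -94 - (771 + 15/2) = -94 - 1*1557/2 = -94 - 1557/2 = -1745/2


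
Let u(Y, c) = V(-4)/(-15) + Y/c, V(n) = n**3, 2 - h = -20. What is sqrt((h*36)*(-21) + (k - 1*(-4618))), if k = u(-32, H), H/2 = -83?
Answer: I*sqrt(18615088110)/1245 ≈ 109.59*I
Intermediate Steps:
h = 22 (h = 2 - 1*(-20) = 2 + 20 = 22)
H = -166 (H = 2*(-83) = -166)
u(Y, c) = 64/15 + Y/c (u(Y, c) = (-4)**3/(-15) + Y/c = -64*(-1/15) + Y/c = 64/15 + Y/c)
k = 5552/1245 (k = 64/15 - 32/(-166) = 64/15 - 32*(-1/166) = 64/15 + 16/83 = 5552/1245 ≈ 4.4594)
sqrt((h*36)*(-21) + (k - 1*(-4618))) = sqrt((22*36)*(-21) + (5552/1245 - 1*(-4618))) = sqrt(792*(-21) + (5552/1245 + 4618)) = sqrt(-16632 + 5754962/1245) = sqrt(-14951878/1245) = I*sqrt(18615088110)/1245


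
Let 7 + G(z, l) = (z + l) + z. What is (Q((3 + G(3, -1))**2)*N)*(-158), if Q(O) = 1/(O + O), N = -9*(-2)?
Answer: -1422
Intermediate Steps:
G(z, l) = -7 + l + 2*z (G(z, l) = -7 + ((z + l) + z) = -7 + ((l + z) + z) = -7 + (l + 2*z) = -7 + l + 2*z)
N = 18
Q(O) = 1/(2*O)
(Q((3 + G(3, -1))**2)*N)*(-158) = ((1/(2*((3 + (-7 - 1 + 2*3))**2)))*18)*(-158) = ((1/(2*((3 + (-7 - 1 + 6))**2)))*18)*(-158) = ((1/(2*((3 - 2)**2)))*18)*(-158) = ((1/(2*(1**2)))*18)*(-158) = (((1/2)/1)*18)*(-158) = (((1/2)*1)*18)*(-158) = ((1/2)*18)*(-158) = 9*(-158) = -1422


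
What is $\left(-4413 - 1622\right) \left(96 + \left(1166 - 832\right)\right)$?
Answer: $-2595050$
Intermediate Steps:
$\left(-4413 - 1622\right) \left(96 + \left(1166 - 832\right)\right) = - 6035 \left(96 + 334\right) = \left(-6035\right) 430 = -2595050$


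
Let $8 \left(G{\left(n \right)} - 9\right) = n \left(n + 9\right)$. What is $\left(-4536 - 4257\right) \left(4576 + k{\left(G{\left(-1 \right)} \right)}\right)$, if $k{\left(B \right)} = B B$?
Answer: $-40799520$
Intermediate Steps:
$G{\left(n \right)} = 9 + \frac{n \left(9 + n\right)}{8}$ ($G{\left(n \right)} = 9 + \frac{n \left(n + 9\right)}{8} = 9 + \frac{n \left(9 + n\right)}{8}$)
$k{\left(B \right)} = B^{2}$
$\left(-4536 - 4257\right) \left(4576 + k{\left(G{\left(-1 \right)} \right)}\right) = \left(-4536 - 4257\right) \left(4576 + \left(9 + \frac{\left(-1\right)^{2}}{8} + \frac{9}{8} \left(-1\right)\right)^{2}\right) = - 8793 \left(4576 + \left(9 + \frac{1}{8} \cdot 1 - \frac{9}{8}\right)^{2}\right) = - 8793 \left(4576 + \left(9 + \frac{1}{8} - \frac{9}{8}\right)^{2}\right) = - 8793 \left(4576 + 8^{2}\right) = - 8793 \left(4576 + 64\right) = \left(-8793\right) 4640 = -40799520$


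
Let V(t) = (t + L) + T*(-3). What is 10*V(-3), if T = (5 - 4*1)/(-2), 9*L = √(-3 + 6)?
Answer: -15 + 10*√3/9 ≈ -13.076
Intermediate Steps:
L = √3/9 (L = √(-3 + 6)/9 = √3/9 ≈ 0.19245)
T = -½ (T = (5 - 4)*(-½) = 1*(-½) = -½ ≈ -0.50000)
V(t) = 3/2 + t + √3/9 (V(t) = (t + √3/9) - ½*(-3) = (t + √3/9) + 3/2 = 3/2 + t + √3/9)
10*V(-3) = 10*(3/2 - 3 + √3/9) = 10*(-3/2 + √3/9) = -15 + 10*√3/9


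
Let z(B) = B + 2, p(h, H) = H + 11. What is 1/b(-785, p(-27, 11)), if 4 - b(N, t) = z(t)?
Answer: -1/20 ≈ -0.050000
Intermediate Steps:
p(h, H) = 11 + H
z(B) = 2 + B
b(N, t) = 2 - t (b(N, t) = 4 - (2 + t) = 4 + (-2 - t) = 2 - t)
1/b(-785, p(-27, 11)) = 1/(2 - (11 + 11)) = 1/(2 - 1*22) = 1/(2 - 22) = 1/(-20) = -1/20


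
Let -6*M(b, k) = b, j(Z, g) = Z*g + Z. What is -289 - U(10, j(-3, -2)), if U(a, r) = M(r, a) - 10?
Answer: -557/2 ≈ -278.50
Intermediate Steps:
j(Z, g) = Z + Z*g
M(b, k) = -b/6
U(a, r) = -10 - r/6 (U(a, r) = -r/6 - 10 = -10 - r/6)
-289 - U(10, j(-3, -2)) = -289 - (-10 - (-1)*(1 - 2)/2) = -289 - (-10 - (-1)*(-1)/2) = -289 - (-10 - ⅙*3) = -289 - (-10 - ½) = -289 - 1*(-21/2) = -289 + 21/2 = -557/2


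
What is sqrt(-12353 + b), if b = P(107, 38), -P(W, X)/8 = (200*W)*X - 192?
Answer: I*sqrt(6516417) ≈ 2552.7*I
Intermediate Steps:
P(W, X) = 1536 - 1600*W*X (P(W, X) = -8*((200*W)*X - 192) = -8*(200*W*X - 192) = -8*(-192 + 200*W*X) = 1536 - 1600*W*X)
b = -6504064 (b = 1536 - 1600*107*38 = 1536 - 6505600 = -6504064)
sqrt(-12353 + b) = sqrt(-12353 - 6504064) = sqrt(-6516417) = I*sqrt(6516417)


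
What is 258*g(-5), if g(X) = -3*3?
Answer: -2322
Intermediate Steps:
g(X) = -9
258*g(-5) = 258*(-9) = -2322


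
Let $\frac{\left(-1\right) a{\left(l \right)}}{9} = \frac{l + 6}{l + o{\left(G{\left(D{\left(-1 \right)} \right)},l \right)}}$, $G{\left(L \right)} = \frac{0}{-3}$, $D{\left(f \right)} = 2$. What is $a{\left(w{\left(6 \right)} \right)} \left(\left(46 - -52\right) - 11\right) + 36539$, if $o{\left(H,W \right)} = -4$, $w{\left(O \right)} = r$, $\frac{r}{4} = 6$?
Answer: $\frac{70729}{2} \approx 35365.0$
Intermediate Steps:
$r = 24$ ($r = 4 \cdot 6 = 24$)
$w{\left(O \right)} = 24$
$G{\left(L \right)} = 0$ ($G{\left(L \right)} = 0 \left(- \frac{1}{3}\right) = 0$)
$a{\left(l \right)} = - \frac{9 \left(6 + l\right)}{-4 + l}$ ($a{\left(l \right)} = - 9 \frac{l + 6}{l - 4} = - 9 \frac{6 + l}{-4 + l} = - \frac{9 \left(6 + l\right)}{-4 + l}$)
$a{\left(w{\left(6 \right)} \right)} \left(\left(46 - -52\right) - 11\right) + 36539 = \frac{9 \left(-6 - 24\right)}{-4 + 24} \left(\left(46 - -52\right) - 11\right) + 36539 = \frac{9 \left(-6 - 24\right)}{20} \left(\left(46 + 52\right) - 11\right) + 36539 = 9 \cdot \frac{1}{20} \left(-30\right) \left(98 - 11\right) + 36539 = \left(- \frac{27}{2}\right) 87 + 36539 = - \frac{2349}{2} + 36539 = \frac{70729}{2}$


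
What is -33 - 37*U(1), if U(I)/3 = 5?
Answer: -588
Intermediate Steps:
U(I) = 15 (U(I) = 3*5 = 15)
-33 - 37*U(1) = -33 - 37*15 = -33 - 555 = -588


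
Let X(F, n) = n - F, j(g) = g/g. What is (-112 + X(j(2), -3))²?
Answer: 13456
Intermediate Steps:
j(g) = 1
(-112 + X(j(2), -3))² = (-112 + (-3 - 1*1))² = (-112 + (-3 - 1))² = (-112 - 4)² = (-116)² = 13456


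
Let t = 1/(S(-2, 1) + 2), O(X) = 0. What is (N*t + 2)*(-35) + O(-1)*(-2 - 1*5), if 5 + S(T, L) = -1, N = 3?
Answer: -175/4 ≈ -43.750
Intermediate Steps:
S(T, L) = -6 (S(T, L) = -5 - 1 = -6)
t = -1/4 (t = 1/(-6 + 2) = 1/(-4) = -1/4 ≈ -0.25000)
(N*t + 2)*(-35) + O(-1)*(-2 - 1*5) = (3*(-1/4) + 2)*(-35) + 0*(-2 - 1*5) = (-3/4 + 2)*(-35) + 0*(-2 - 5) = (5/4)*(-35) + 0*(-7) = -175/4 + 0 = -175/4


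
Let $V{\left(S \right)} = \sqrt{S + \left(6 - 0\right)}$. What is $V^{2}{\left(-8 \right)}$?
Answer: $-2$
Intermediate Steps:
$V{\left(S \right)} = \sqrt{6 + S}$ ($V{\left(S \right)} = \sqrt{S + \left(6 + 0\right)} = \sqrt{S + 6} = \sqrt{6 + S}$)
$V^{2}{\left(-8 \right)} = \left(\sqrt{6 - 8}\right)^{2} = \left(\sqrt{-2}\right)^{2} = \left(i \sqrt{2}\right)^{2} = -2$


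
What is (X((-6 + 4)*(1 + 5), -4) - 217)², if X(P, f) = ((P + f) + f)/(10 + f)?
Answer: 436921/9 ≈ 48547.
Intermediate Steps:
X(P, f) = (P + 2*f)/(10 + f)
(X((-6 + 4)*(1 + 5), -4) - 217)² = (((-6 + 4)*(1 + 5) + 2*(-4))/(10 - 4) - 217)² = ((-2*6 - 8)/6 - 217)² = ((-12 - 8)/6 - 217)² = ((⅙)*(-20) - 217)² = (-10/3 - 217)² = (-661/3)² = 436921/9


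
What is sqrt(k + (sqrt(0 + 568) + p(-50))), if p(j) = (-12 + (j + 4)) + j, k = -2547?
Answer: sqrt(-2655 + 2*sqrt(142)) ≈ 51.295*I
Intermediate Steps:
p(j) = -8 + 2*j (p(j) = (-12 + (4 + j)) + j = (-8 + j) + j = -8 + 2*j)
sqrt(k + (sqrt(0 + 568) + p(-50))) = sqrt(-2547 + (sqrt(0 + 568) + (-8 + 2*(-50)))) = sqrt(-2547 + (sqrt(568) + (-8 - 100))) = sqrt(-2547 + (2*sqrt(142) - 108)) = sqrt(-2547 + (-108 + 2*sqrt(142))) = sqrt(-2655 + 2*sqrt(142))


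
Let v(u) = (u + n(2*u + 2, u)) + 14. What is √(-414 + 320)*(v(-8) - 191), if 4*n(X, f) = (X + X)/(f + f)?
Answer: -2953*I*√94/16 ≈ -1789.4*I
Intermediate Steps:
n(X, f) = X/(4*f) (n(X, f) = ((X + X)/(f + f))/4 = ((2*X)/((2*f)))/4 = ((2*X)*(1/(2*f)))/4 = (X/f)/4 = X/(4*f))
v(u) = 14 + u + (2 + 2*u)/(4*u) (v(u) = (u + (2*u + 2)/(4*u)) + 14 = (u + (2 + 2*u)/(4*u)) + 14 = 14 + u + (2 + 2*u)/(4*u))
√(-414 + 320)*(v(-8) - 191) = √(-414 + 320)*((29/2 - 8 + (½)/(-8)) - 191) = √(-94)*((29/2 - 8 + (½)*(-⅛)) - 191) = (I*√94)*((29/2 - 8 - 1/16) - 191) = (I*√94)*(103/16 - 191) = (I*√94)*(-2953/16) = -2953*I*√94/16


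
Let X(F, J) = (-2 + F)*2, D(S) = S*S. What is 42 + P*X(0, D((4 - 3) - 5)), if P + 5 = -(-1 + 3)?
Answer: 70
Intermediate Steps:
D(S) = S²
P = -7 (P = -5 - (-1 + 3) = -5 - 1*2 = -5 - 2 = -7)
X(F, J) = -4 + 2*F
42 + P*X(0, D((4 - 3) - 5)) = 42 - 7*(-4 + 2*0) = 42 - 7*(-4 + 0) = 42 - 7*(-4) = 42 + 28 = 70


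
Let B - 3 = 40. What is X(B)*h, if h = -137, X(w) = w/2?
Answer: -5891/2 ≈ -2945.5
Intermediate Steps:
B = 43 (B = 3 + 40 = 43)
X(w) = w/2 (X(w) = w*(1/2) = w/2)
X(B)*h = ((1/2)*43)*(-137) = (43/2)*(-137) = -5891/2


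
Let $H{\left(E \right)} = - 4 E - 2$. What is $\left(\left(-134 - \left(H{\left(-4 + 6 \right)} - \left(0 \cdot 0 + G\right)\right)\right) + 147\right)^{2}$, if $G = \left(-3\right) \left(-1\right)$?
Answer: $676$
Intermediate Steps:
$G = 3$
$H{\left(E \right)} = -2 - 4 E$
$\left(\left(-134 - \left(H{\left(-4 + 6 \right)} - \left(0 \cdot 0 + G\right)\right)\right) + 147\right)^{2} = \left(\left(-134 - \left(\left(-2 - 4 \left(-4 + 6\right)\right) - \left(0 \cdot 0 + 3\right)\right)\right) + 147\right)^{2} = \left(\left(-134 - \left(\left(-2 - 8\right) - \left(0 + 3\right)\right)\right) + 147\right)^{2} = \left(\left(-134 - \left(\left(-2 - 8\right) - 3\right)\right) + 147\right)^{2} = \left(\left(-134 - \left(-10 - 3\right)\right) + 147\right)^{2} = \left(\left(-134 - -13\right) + 147\right)^{2} = \left(\left(-134 + 13\right) + 147\right)^{2} = \left(-121 + 147\right)^{2} = 26^{2} = 676$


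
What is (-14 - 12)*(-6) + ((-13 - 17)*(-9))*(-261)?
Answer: -70314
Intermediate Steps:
(-14 - 12)*(-6) + ((-13 - 17)*(-9))*(-261) = -26*(-6) - 30*(-9)*(-261) = 156 + 270*(-261) = 156 - 70470 = -70314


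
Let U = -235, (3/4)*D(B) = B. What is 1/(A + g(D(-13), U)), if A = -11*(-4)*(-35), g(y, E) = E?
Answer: -1/1775 ≈ -0.00056338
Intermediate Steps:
D(B) = 4*B/3
A = -1540 (A = 44*(-35) = -1540)
1/(A + g(D(-13), U)) = 1/(-1540 - 235) = 1/(-1775) = -1/1775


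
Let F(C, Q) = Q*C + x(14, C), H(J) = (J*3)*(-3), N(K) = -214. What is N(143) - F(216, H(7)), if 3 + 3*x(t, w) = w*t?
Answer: 12387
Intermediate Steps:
x(t, w) = -1 + t*w/3 (x(t, w) = -1 + (w*t)/3 = -1 + (t*w)/3 = -1 + t*w/3)
H(J) = -9*J (H(J) = (3*J)*(-3) = -9*J)
F(C, Q) = -1 + 14*C/3 + C*Q (F(C, Q) = Q*C + (-1 + (⅓)*14*C) = C*Q + (-1 + 14*C/3) = -1 + 14*C/3 + C*Q)
N(143) - F(216, H(7)) = -214 - (-1 + (14/3)*216 + 216*(-9*7)) = -214 - (-1 + 1008 + 216*(-63)) = -214 - (-1 + 1008 - 13608) = -214 - 1*(-12601) = -214 + 12601 = 12387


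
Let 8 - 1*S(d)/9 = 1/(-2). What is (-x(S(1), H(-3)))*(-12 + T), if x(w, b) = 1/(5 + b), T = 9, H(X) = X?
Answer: 3/2 ≈ 1.5000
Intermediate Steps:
S(d) = 153/2 (S(d) = 72 - 9/(-2) = 72 - 9*(-1/2) = 72 + 9/2 = 153/2)
(-x(S(1), H(-3)))*(-12 + T) = (-1/(5 - 3))*(-12 + 9) = -1/2*(-3) = 3/2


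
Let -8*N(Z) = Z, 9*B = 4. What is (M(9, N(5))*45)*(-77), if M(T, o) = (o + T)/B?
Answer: -2089395/32 ≈ -65294.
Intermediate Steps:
B = 4/9 (B = (⅑)*4 = 4/9 ≈ 0.44444)
N(Z) = -Z/8
M(T, o) = 9*T/4 + 9*o/4 (M(T, o) = (o + T)/(4/9) = (T + o)*(9/4) = 9*T/4 + 9*o/4)
(M(9, N(5))*45)*(-77) = (((9/4)*9 + 9*(-⅛*5)/4)*45)*(-77) = ((81/4 + (9/4)*(-5/8))*45)*(-77) = ((81/4 - 45/32)*45)*(-77) = ((603/32)*45)*(-77) = (27135/32)*(-77) = -2089395/32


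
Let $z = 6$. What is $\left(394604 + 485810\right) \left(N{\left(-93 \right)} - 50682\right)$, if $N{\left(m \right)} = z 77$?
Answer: $-44214391080$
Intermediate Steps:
$N{\left(m \right)} = 462$ ($N{\left(m \right)} = 6 \cdot 77 = 462$)
$\left(394604 + 485810\right) \left(N{\left(-93 \right)} - 50682\right) = \left(394604 + 485810\right) \left(462 - 50682\right) = 880414 \left(-50220\right) = -44214391080$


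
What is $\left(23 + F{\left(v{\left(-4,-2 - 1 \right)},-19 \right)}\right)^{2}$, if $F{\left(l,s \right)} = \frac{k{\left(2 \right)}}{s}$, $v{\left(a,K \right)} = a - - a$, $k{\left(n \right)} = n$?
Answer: $\frac{189225}{361} \approx 524.17$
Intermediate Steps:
$v{\left(a,K \right)} = 2 a$ ($v{\left(a,K \right)} = a + a = 2 a$)
$F{\left(l,s \right)} = \frac{2}{s}$
$\left(23 + F{\left(v{\left(-4,-2 - 1 \right)},-19 \right)}\right)^{2} = \left(23 + \frac{2}{-19}\right)^{2} = \left(23 + 2 \left(- \frac{1}{19}\right)\right)^{2} = \left(23 - \frac{2}{19}\right)^{2} = \left(\frac{435}{19}\right)^{2} = \frac{189225}{361}$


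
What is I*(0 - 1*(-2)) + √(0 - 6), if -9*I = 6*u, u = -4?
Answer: 16/3 + I*√6 ≈ 5.3333 + 2.4495*I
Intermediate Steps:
I = 8/3 (I = -2*(-4)/3 = -⅑*(-24) = 8/3 ≈ 2.6667)
I*(0 - 1*(-2)) + √(0 - 6) = 8*(0 - 1*(-2))/3 + √(0 - 6) = 8*(0 + 2)/3 + √(-6) = (8/3)*2 + I*√6 = 16/3 + I*√6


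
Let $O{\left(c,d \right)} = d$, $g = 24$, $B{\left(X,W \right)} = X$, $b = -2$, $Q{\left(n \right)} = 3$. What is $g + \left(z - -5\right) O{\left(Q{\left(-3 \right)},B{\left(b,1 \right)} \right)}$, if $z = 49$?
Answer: $-84$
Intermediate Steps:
$g + \left(z - -5\right) O{\left(Q{\left(-3 \right)},B{\left(b,1 \right)} \right)} = 24 + \left(49 - -5\right) \left(-2\right) = 24 + \left(49 + 5\right) \left(-2\right) = 24 + 54 \left(-2\right) = 24 - 108 = -84$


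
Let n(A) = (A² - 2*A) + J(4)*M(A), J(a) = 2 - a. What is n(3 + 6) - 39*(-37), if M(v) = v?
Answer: 1488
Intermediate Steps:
n(A) = A² - 4*A (n(A) = (A² - 2*A) + (2 - 1*4)*A = (A² - 2*A) + (2 - 4)*A = (A² - 2*A) - 2*A = A² - 4*A)
n(3 + 6) - 39*(-37) = (3 + 6)*(-4 + (3 + 6)) - 39*(-37) = 9*(-4 + 9) + 1443 = 9*5 + 1443 = 45 + 1443 = 1488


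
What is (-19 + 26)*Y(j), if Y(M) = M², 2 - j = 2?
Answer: 0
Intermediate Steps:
j = 0 (j = 2 - 1*2 = 2 - 2 = 0)
(-19 + 26)*Y(j) = (-19 + 26)*0² = 7*0 = 0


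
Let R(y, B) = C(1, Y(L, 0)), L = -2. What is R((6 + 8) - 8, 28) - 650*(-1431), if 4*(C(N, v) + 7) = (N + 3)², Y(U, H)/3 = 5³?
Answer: 930147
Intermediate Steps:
Y(U, H) = 375 (Y(U, H) = 3*5³ = 3*125 = 375)
C(N, v) = -7 + (3 + N)²/4 (C(N, v) = -7 + (N + 3)²/4 = -7 + (3 + N)²/4)
R(y, B) = -3 (R(y, B) = -7 + (3 + 1)²/4 = -7 + (¼)*4² = -7 + (¼)*16 = -7 + 4 = -3)
R((6 + 8) - 8, 28) - 650*(-1431) = -3 - 650*(-1431) = -3 + 930150 = 930147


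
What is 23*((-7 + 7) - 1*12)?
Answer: -276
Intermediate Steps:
23*((-7 + 7) - 1*12) = 23*(0 - 12) = 23*(-12) = -276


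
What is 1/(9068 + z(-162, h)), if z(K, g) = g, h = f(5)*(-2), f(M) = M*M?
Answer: 1/9018 ≈ 0.00011089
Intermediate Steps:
f(M) = M²
h = -50 (h = 5²*(-2) = 25*(-2) = -50)
1/(9068 + z(-162, h)) = 1/(9068 - 50) = 1/9018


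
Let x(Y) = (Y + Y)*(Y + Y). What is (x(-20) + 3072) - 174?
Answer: 4498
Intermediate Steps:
x(Y) = 4*Y² (x(Y) = (2*Y)*(2*Y) = 4*Y²)
(x(-20) + 3072) - 174 = (4*(-20)² + 3072) - 174 = (4*400 + 3072) - 174 = (1600 + 3072) - 174 = 4672 - 174 = 4498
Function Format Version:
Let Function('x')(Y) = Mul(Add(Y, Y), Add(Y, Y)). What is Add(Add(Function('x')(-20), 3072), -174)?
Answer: 4498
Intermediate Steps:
Function('x')(Y) = Mul(4, Pow(Y, 2)) (Function('x')(Y) = Mul(Mul(2, Y), Mul(2, Y)) = Mul(4, Pow(Y, 2)))
Add(Add(Function('x')(-20), 3072), -174) = Add(Add(Mul(4, Pow(-20, 2)), 3072), -174) = Add(Add(Mul(4, 400), 3072), -174) = Add(Add(1600, 3072), -174) = Add(4672, -174) = 4498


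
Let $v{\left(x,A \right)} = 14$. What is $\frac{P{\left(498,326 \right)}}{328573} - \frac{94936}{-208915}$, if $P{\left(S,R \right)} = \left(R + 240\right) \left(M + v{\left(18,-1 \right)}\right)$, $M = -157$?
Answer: $\frac{2040606294}{9806261185} \approx 0.20809$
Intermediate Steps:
$P{\left(S,R \right)} = -34320 - 143 R$ ($P{\left(S,R \right)} = \left(R + 240\right) \left(-157 + 14\right) = \left(240 + R\right) \left(-143\right) = -34320 - 143 R$)
$\frac{P{\left(498,326 \right)}}{328573} - \frac{94936}{-208915} = \frac{-34320 - 46618}{328573} - \frac{94936}{-208915} = \left(-34320 - 46618\right) \frac{1}{328573} - - \frac{94936}{208915} = \left(-80938\right) \frac{1}{328573} + \frac{94936}{208915} = - \frac{80938}{328573} + \frac{94936}{208915} = \frac{2040606294}{9806261185}$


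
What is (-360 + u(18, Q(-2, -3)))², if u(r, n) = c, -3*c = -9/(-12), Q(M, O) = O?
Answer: 2076481/16 ≈ 1.2978e+5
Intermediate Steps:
c = -¼ (c = -(-3)/(-12) = -(-3)*(-1)/12 = -⅓*¾ = -¼ ≈ -0.25000)
u(r, n) = -¼
(-360 + u(18, Q(-2, -3)))² = (-360 - ¼)² = (-1441/4)² = 2076481/16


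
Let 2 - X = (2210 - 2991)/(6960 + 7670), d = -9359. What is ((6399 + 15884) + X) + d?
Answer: 17191651/1330 ≈ 12926.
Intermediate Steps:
X = 2731/1330 (X = 2 - (2210 - 2991)/(6960 + 7670) = 2 - (-781)/14630 = 2 - 1*(-71/1330) = 2 + 71/1330 = 2731/1330 ≈ 2.0534)
((6399 + 15884) + X) + d = ((6399 + 15884) + 2731/1330) - 9359 = (22283 + 2731/1330) - 9359 = 29639121/1330 - 9359 = 17191651/1330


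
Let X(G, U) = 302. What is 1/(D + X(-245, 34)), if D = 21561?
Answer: 1/21863 ≈ 4.5739e-5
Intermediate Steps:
1/(D + X(-245, 34)) = 1/(21561 + 302) = 1/21863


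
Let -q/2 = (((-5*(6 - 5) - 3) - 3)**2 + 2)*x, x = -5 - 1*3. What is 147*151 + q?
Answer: 24165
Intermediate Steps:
x = -8 (x = -5 - 3 = -8)
q = 1968 (q = -2*(((-5*(6 - 5) - 3) - 3)**2 + 2)*(-8) = -2*(((-5*1 - 3) - 3)**2 + 2)*(-8) = -2*(((-5 - 3) - 3)**2 + 2)*(-8) = -2*((-8 - 3)**2 + 2)*(-8) = -2*((-11)**2 + 2)*(-8) = -2*(121 + 2)*(-8) = -246*(-8) = -2*(-984) = 1968)
147*151 + q = 147*151 + 1968 = 22197 + 1968 = 24165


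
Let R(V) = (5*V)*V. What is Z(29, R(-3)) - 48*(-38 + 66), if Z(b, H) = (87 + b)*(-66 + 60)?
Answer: -2040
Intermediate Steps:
R(V) = 5*V²
Z(b, H) = -522 - 6*b (Z(b, H) = (87 + b)*(-6) = -522 - 6*b)
Z(29, R(-3)) - 48*(-38 + 66) = (-522 - 6*29) - 48*(-38 + 66) = (-522 - 174) - 48*28 = -696 - 1*1344 = -696 - 1344 = -2040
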